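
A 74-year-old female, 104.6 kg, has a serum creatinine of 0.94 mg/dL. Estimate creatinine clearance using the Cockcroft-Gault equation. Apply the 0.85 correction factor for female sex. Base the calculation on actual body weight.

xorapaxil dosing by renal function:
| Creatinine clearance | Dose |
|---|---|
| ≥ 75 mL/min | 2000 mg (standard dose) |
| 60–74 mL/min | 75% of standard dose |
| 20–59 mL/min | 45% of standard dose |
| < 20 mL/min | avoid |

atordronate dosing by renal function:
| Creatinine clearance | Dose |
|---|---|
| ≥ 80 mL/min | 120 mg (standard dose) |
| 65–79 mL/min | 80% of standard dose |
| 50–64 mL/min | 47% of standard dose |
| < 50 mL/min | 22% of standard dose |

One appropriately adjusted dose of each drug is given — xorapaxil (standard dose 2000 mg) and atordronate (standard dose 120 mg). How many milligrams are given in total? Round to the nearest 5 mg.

2120 mg

CrCl = (140 − 74) × 104.6 / (72 × 0.94) × 0.85 = 6903.6 / 67.68 × 0.85 ≈ 86.7 mL/min
CrCl ≈ 87 mL/min.
xorapaxil: ≥ 75 mL/min → 100% of 2000 mg = 2000 mg.
atordronate: ≥ 80 mL/min → 100% of 120 mg = 120 mg.
Total = 2000 + 120 = 2120 mg.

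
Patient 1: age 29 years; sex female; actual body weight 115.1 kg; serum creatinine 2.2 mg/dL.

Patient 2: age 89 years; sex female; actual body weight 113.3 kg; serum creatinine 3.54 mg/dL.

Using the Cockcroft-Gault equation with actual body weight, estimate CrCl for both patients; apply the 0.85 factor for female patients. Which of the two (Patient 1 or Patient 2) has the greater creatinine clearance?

Patient 1

Patient 1: CrCl = (140 − 29) × 115.1 / (72 × 2.2) × 0.85 = 12776.1 / 158.40 × 0.85 ≈ 68.6 mL/min
Patient 2: CrCl = (140 − 89) × 113.3 / (72 × 3.54) × 0.85 = 5778.3 / 254.88 × 0.85 ≈ 19.3 mL/min
68.6 vs 19.3 mL/min → Patient 1 is higher.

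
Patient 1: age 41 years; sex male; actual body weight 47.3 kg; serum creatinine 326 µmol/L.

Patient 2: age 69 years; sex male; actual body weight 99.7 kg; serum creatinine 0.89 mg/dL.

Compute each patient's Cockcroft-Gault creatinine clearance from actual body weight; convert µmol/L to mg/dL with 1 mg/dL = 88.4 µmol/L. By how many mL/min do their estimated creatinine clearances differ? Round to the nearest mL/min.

Patient 1: SCr = 326 / 88.4 = 3.688 mg/dL
Patient 1: CrCl = (140 − 41) × 47.3 / (72 × 3.688) = 4682.7 / 265.54 ≈ 17.6 mL/min
Patient 2: CrCl = (140 − 69) × 99.7 / (72 × 0.89) = 7078.7 / 64.08 ≈ 110.5 mL/min
|17.6 − 110.5| = 92.9 mL/min

93 mL/min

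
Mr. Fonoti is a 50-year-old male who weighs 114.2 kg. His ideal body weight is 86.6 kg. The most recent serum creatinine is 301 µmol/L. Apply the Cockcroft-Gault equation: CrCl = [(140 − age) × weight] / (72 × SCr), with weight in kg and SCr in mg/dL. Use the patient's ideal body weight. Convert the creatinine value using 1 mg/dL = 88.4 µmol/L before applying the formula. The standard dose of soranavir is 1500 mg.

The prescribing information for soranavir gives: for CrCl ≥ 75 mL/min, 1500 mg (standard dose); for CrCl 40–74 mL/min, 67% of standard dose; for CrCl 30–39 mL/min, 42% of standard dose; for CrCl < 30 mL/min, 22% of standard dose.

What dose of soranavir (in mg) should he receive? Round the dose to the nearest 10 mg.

SCr = 301 / 88.4 = 3.405 mg/dL
CrCl = (140 − 50) × 86.6 / (72 × 3.405) = 7794.0 / 245.16 ≈ 31.8 mL/min
CrCl ≈ 32 mL/min → bracket 30–39 mL/min.
42% of 1500 mg = 630 mg

630 mg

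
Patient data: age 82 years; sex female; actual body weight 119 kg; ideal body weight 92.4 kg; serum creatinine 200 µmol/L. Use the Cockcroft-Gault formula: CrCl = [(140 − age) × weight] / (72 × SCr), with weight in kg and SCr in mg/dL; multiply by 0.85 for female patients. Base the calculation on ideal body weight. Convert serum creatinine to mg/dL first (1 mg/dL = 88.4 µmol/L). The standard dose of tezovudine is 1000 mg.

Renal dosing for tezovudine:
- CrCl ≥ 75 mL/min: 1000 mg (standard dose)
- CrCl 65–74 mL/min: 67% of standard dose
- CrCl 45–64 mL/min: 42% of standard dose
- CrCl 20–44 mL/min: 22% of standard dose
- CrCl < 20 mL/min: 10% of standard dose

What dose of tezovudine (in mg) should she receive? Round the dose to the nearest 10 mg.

SCr = 200 / 88.4 = 2.262 mg/dL
CrCl = (140 − 82) × 92.4 / (72 × 2.262) × 0.85 = 5359.2 / 162.86 × 0.85 ≈ 28.0 mL/min
CrCl ≈ 28 mL/min → bracket 20–44 mL/min.
22% of 1000 mg = 220 mg

220 mg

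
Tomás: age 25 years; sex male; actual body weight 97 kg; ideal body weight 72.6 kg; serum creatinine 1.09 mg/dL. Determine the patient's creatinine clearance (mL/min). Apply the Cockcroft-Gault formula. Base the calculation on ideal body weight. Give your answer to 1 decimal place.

106.4 mL/min

CrCl = (140 − 25) × 72.6 / (72 × 1.09) = 8349.0 / 78.48 ≈ 106.4 mL/min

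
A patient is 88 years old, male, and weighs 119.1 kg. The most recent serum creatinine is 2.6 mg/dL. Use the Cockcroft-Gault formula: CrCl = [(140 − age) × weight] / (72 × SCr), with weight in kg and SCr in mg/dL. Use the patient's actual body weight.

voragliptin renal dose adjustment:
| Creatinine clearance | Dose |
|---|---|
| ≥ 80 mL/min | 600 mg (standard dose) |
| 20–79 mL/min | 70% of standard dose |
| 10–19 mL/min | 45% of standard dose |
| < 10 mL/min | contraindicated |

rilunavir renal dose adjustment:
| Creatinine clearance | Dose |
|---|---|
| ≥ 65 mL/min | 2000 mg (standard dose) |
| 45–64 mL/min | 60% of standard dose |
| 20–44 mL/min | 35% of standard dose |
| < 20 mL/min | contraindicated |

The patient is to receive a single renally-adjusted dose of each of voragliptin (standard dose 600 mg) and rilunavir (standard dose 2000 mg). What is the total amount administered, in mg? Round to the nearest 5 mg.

CrCl = (140 − 88) × 119.1 / (72 × 2.6) = 6193.2 / 187.20 ≈ 33.1 mL/min
CrCl ≈ 33 mL/min.
voragliptin: 20–79 mL/min → 70% of 600 mg = 420 mg.
rilunavir: 20–44 mL/min → 35% of 2000 mg = 700 mg.
Total = 420 + 700 = 1120 mg.

1120 mg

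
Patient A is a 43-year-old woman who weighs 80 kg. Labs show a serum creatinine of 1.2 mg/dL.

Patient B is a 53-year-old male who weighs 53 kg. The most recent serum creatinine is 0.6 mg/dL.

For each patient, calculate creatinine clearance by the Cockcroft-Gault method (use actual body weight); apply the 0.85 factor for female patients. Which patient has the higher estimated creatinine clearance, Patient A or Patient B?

Patient A: CrCl = (140 − 43) × 80 / (72 × 1.2) × 0.85 = 7760.0 / 86.40 × 0.85 ≈ 76.3 mL/min
Patient B: CrCl = (140 − 53) × 53 / (72 × 0.6) = 4611.0 / 43.20 ≈ 106.7 mL/min
76.3 vs 106.7 mL/min → Patient B is higher.

Patient B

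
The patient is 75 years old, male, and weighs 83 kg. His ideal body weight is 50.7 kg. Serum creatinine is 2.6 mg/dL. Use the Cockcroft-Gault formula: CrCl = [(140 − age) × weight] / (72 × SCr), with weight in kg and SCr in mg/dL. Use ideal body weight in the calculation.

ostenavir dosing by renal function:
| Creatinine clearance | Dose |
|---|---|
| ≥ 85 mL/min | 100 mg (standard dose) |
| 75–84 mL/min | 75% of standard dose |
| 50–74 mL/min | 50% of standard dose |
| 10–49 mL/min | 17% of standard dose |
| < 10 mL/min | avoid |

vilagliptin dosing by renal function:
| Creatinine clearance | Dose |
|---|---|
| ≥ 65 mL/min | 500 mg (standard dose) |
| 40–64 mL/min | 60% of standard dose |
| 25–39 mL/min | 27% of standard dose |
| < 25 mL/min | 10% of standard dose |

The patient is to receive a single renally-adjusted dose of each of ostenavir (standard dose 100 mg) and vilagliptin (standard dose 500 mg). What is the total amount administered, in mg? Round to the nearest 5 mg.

CrCl = (140 − 75) × 50.7 / (72 × 2.6) = 3295.5 / 187.20 ≈ 17.6 mL/min
CrCl ≈ 18 mL/min.
ostenavir: 10–49 mL/min → 17% of 100 mg = 17 mg.
vilagliptin: < 25 mL/min → 10% of 500 mg = 50 mg.
Total = 17 + 50 = 67 mg.

65 mg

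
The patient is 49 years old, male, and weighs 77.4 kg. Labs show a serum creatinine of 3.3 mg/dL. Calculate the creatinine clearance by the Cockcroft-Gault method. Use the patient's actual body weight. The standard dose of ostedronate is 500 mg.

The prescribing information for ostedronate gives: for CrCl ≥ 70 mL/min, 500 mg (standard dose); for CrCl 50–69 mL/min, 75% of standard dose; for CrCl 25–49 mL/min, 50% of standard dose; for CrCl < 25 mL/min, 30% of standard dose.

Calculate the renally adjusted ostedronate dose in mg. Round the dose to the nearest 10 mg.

250 mg

CrCl = (140 − 49) × 77.4 / (72 × 3.3) = 7043.4 / 237.60 ≈ 29.6 mL/min
CrCl ≈ 30 mL/min → bracket 25–49 mL/min.
50% of 500 mg = 250 mg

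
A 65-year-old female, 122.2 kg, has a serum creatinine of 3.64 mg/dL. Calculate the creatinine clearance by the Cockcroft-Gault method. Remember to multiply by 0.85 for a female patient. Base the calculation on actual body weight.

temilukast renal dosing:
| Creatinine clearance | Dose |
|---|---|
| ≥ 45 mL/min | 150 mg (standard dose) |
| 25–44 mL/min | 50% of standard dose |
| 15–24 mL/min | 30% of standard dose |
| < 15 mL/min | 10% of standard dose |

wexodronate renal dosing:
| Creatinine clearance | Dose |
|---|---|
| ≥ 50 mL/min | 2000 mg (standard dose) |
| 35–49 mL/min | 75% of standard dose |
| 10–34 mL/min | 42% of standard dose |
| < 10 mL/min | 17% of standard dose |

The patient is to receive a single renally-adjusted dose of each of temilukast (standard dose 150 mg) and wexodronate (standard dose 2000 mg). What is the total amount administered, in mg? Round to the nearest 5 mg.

915 mg

CrCl = (140 − 65) × 122.2 / (72 × 3.64) × 0.85 = 9165.0 / 262.08 × 0.85 ≈ 29.7 mL/min
CrCl ≈ 30 mL/min.
temilukast: 25–44 mL/min → 50% of 150 mg = 75 mg.
wexodronate: 10–34 mL/min → 42% of 2000 mg = 840 mg.
Total = 75 + 840 = 915 mg.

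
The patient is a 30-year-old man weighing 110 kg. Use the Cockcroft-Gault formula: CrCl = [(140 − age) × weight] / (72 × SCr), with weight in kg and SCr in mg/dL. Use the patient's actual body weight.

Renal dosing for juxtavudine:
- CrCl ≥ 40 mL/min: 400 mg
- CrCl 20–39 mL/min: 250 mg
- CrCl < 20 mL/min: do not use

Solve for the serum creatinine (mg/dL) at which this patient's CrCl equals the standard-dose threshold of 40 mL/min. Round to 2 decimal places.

Standard dose requires CrCl ≥ 40 mL/min.
Set (140 − 30) × 110 / (72 × SCr) = 40
SCr = (140 − 30) × 110 / (72 × 40) = 4.201 mg/dL

4.20 mg/dL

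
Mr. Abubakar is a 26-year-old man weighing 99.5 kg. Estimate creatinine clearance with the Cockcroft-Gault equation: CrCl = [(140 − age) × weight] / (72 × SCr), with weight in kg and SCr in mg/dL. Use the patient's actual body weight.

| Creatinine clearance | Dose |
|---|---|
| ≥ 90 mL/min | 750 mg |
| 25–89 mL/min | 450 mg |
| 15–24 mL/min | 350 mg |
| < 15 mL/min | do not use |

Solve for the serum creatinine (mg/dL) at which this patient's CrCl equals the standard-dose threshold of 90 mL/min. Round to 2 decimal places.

1.75 mg/dL

Standard dose requires CrCl ≥ 90 mL/min.
Set (140 − 26) × 99.5 / (72 × SCr) = 90
SCr = (140 − 26) × 99.5 / (72 × 90) = 1.750 mg/dL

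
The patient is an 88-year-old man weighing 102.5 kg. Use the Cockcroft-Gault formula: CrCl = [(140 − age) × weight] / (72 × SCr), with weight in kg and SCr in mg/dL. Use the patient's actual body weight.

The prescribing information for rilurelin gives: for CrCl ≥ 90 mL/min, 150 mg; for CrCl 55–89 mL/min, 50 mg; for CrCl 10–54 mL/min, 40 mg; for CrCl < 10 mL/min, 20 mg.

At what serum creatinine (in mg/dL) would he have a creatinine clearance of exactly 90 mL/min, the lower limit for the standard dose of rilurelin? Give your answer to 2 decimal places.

0.82 mg/dL

Standard dose requires CrCl ≥ 90 mL/min.
Set (140 − 88) × 102.5 / (72 × SCr) = 90
SCr = (140 − 88) × 102.5 / (72 × 90) = 0.823 mg/dL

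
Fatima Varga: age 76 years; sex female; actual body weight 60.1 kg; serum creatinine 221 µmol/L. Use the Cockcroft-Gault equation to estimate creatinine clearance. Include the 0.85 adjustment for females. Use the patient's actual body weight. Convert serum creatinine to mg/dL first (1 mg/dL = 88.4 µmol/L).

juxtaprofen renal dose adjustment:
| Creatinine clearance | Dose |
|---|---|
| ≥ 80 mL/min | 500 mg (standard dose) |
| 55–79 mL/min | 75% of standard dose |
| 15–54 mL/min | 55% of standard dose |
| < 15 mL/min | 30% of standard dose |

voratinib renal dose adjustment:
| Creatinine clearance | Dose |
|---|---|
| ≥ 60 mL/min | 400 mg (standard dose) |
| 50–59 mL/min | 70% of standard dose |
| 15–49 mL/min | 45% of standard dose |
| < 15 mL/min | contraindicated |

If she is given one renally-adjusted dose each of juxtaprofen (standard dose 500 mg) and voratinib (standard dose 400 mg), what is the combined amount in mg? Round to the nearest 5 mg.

455 mg

SCr = 221 / 88.4 = 2.5 mg/dL
CrCl = (140 − 76) × 60.1 / (72 × 2.5) × 0.85 = 3846.4 / 180.00 × 0.85 ≈ 18.2 mL/min
CrCl ≈ 18 mL/min.
juxtaprofen: 15–54 mL/min → 55% of 500 mg = 275 mg.
voratinib: 15–49 mL/min → 45% of 400 mg = 180 mg.
Total = 275 + 180 = 455 mg.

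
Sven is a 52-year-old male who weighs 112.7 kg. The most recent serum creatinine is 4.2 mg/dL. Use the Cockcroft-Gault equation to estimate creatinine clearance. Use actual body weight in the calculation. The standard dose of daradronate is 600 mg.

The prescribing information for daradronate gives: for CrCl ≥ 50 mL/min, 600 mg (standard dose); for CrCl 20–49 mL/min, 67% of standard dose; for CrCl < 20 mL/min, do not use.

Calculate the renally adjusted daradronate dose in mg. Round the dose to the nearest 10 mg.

400 mg

CrCl = (140 − 52) × 112.7 / (72 × 4.2) = 9917.6 / 302.40 ≈ 32.8 mL/min
CrCl ≈ 33 mL/min → bracket 20–49 mL/min.
67% of 600 mg = 402 mg → 400 mg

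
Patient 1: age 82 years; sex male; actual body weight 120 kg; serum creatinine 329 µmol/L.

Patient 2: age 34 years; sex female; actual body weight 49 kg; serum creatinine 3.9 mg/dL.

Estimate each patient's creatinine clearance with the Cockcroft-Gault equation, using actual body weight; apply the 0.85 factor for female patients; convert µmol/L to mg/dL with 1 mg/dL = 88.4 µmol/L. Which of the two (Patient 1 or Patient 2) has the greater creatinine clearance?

Patient 1: SCr = 329 / 88.4 = 3.722 mg/dL
Patient 1: CrCl = (140 − 82) × 120 / (72 × 3.722) = 6960.0 / 267.98 ≈ 26.0 mL/min
Patient 2: CrCl = (140 − 34) × 49 / (72 × 3.9) × 0.85 = 5194.0 / 280.80 × 0.85 ≈ 15.7 mL/min
26.0 vs 15.7 mL/min → Patient 1 is higher.

Patient 1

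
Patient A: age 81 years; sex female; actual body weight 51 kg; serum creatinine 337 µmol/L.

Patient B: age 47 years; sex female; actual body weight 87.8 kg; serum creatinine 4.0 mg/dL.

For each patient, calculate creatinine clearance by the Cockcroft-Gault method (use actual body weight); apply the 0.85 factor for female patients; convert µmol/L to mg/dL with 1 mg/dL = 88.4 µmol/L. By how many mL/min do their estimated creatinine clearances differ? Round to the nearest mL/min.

15 mL/min

Patient A: SCr = 337 / 88.4 = 3.812 mg/dL
Patient A: CrCl = (140 − 81) × 51 / (72 × 3.812) × 0.85 = 3009.0 / 274.46 × 0.85 ≈ 9.3 mL/min
Patient B: CrCl = (140 − 47) × 87.8 / (72 × 4) × 0.85 = 8165.4 / 288.00 × 0.85 ≈ 24.1 mL/min
|9.3 − 24.1| = 14.8 mL/min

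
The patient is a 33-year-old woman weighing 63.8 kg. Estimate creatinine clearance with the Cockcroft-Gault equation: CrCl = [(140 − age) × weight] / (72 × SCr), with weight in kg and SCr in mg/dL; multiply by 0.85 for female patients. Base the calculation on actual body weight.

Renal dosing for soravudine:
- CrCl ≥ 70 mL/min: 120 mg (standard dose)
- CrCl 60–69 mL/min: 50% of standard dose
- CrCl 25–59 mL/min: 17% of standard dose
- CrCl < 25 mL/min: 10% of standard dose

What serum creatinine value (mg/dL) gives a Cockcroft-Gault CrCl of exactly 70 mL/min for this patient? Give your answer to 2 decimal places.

Standard dose requires CrCl ≥ 70 mL/min.
Set (140 − 33) × 63.8 × 0.85 / (72 × SCr) = 70
SCr = (140 − 33) × 63.8 × 0.85 / (72 × 70) = 1.151 mg/dL

1.15 mg/dL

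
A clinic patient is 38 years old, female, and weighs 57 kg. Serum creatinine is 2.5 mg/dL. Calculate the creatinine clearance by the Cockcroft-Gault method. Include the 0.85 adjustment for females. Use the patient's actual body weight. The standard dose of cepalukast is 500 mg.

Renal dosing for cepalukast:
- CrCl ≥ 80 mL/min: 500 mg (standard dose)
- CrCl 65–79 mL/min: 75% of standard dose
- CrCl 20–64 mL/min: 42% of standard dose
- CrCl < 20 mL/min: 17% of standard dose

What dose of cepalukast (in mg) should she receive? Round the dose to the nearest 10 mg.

210 mg

CrCl = (140 − 38) × 57 / (72 × 2.5) × 0.85 = 5814.0 / 180.00 × 0.85 ≈ 27.5 mL/min
CrCl ≈ 27 mL/min → bracket 20–64 mL/min.
42% of 500 mg = 210 mg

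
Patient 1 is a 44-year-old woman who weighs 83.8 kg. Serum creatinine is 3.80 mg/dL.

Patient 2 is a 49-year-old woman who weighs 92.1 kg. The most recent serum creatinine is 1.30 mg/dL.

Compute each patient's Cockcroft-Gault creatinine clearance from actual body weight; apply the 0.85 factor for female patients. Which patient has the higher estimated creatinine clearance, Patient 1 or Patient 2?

Patient 1: CrCl = (140 − 44) × 83.8 / (72 × 3.8) × 0.85 = 8044.8 / 273.60 × 0.85 ≈ 25.0 mL/min
Patient 2: CrCl = (140 − 49) × 92.1 / (72 × 1.3) × 0.85 = 8381.1 / 93.60 × 0.85 ≈ 76.1 mL/min
25.0 vs 76.1 mL/min → Patient 2 is higher.

Patient 2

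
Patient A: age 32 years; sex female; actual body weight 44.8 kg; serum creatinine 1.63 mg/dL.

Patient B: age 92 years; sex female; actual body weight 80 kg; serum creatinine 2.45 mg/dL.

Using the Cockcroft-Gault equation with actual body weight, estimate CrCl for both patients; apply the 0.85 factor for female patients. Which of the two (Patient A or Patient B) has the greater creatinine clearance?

Patient A

Patient A: CrCl = (140 − 32) × 44.8 / (72 × 1.63) × 0.85 = 4838.4 / 117.36 × 0.85 ≈ 35.0 mL/min
Patient B: CrCl = (140 − 92) × 80 / (72 × 2.45) × 0.85 = 3840.0 / 176.40 × 0.85 ≈ 18.5 mL/min
35.0 vs 18.5 mL/min → Patient A is higher.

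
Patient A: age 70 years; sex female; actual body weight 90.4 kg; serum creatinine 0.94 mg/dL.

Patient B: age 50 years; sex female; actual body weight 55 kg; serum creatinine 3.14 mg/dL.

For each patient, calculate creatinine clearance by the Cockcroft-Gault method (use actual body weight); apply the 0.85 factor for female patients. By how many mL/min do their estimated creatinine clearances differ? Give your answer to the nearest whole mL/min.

Patient A: CrCl = (140 − 70) × 90.4 / (72 × 0.94) × 0.85 = 6328.0 / 67.68 × 0.85 ≈ 79.5 mL/min
Patient B: CrCl = (140 − 50) × 55 / (72 × 3.14) × 0.85 = 4950.0 / 226.08 × 0.85 ≈ 18.6 mL/min
|79.5 − 18.6| = 60.9 mL/min

61 mL/min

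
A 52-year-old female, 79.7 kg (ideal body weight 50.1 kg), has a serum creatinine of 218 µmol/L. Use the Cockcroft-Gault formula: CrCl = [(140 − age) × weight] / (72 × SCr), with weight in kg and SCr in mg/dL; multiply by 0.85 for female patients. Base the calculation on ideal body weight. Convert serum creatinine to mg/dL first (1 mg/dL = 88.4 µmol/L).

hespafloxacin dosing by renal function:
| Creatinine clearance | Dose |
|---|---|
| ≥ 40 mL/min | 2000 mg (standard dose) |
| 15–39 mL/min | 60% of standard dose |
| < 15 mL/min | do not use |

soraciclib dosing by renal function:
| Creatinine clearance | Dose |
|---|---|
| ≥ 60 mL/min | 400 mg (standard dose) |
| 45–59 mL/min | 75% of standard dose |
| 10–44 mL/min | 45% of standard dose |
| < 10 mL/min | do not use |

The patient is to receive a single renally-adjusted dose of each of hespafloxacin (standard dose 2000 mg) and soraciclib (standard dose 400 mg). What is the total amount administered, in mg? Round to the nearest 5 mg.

SCr = 218 / 88.4 = 2.466 mg/dL
CrCl = (140 − 52) × 50.1 / (72 × 2.466) × 0.85 = 4408.8 / 177.55 × 0.85 ≈ 21.1 mL/min
CrCl ≈ 21 mL/min.
hespafloxacin: 15–39 mL/min → 60% of 2000 mg = 1200 mg.
soraciclib: 10–44 mL/min → 45% of 400 mg = 180 mg.
Total = 1200 + 180 = 1380 mg.

1380 mg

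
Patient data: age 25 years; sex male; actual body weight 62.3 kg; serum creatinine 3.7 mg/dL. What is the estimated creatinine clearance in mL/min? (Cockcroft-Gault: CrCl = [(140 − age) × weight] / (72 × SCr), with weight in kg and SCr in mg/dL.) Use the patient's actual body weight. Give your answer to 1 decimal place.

26.9 mL/min

CrCl = (140 − 25) × 62.3 / (72 × 3.7) = 7164.5 / 266.40 ≈ 26.9 mL/min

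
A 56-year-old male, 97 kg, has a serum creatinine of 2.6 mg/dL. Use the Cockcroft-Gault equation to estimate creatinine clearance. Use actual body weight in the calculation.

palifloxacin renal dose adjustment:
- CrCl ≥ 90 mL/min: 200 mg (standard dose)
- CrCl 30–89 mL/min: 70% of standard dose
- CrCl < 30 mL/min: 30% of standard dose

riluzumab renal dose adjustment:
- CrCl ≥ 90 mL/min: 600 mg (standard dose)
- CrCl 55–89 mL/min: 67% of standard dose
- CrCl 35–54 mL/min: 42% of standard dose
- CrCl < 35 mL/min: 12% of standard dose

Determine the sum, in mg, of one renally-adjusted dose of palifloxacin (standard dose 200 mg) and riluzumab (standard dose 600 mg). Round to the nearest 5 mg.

CrCl = (140 − 56) × 97 / (72 × 2.6) = 8148.0 / 187.20 ≈ 43.5 mL/min
CrCl ≈ 44 mL/min.
palifloxacin: 30–89 mL/min → 70% of 200 mg = 140 mg.
riluzumab: 35–54 mL/min → 42% of 600 mg = 252 mg.
Total = 140 + 252 = 392 mg.

390 mg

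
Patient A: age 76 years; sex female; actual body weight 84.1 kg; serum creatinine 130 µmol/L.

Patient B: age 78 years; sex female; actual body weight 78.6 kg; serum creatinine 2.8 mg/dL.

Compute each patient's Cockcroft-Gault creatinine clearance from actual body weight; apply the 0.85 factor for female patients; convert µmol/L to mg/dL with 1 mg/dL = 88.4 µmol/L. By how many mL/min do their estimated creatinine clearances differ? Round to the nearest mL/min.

23 mL/min

Patient A: SCr = 130 / 88.4 = 1.471 mg/dL
Patient A: CrCl = (140 − 76) × 84.1 / (72 × 1.471) × 0.85 = 5382.4 / 105.91 × 0.85 ≈ 43.2 mL/min
Patient B: CrCl = (140 − 78) × 78.6 / (72 × 2.8) × 0.85 = 4873.2 / 201.60 × 0.85 ≈ 20.5 mL/min
|43.2 − 20.5| = 22.7 mL/min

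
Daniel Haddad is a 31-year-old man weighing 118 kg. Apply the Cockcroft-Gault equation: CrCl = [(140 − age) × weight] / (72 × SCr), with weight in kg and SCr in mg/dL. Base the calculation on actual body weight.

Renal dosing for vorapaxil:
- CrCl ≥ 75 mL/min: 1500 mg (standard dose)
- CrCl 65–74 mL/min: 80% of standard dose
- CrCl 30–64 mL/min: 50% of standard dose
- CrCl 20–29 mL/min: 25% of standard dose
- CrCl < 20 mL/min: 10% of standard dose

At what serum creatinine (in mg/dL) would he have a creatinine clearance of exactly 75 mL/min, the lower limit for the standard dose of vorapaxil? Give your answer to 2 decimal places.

2.38 mg/dL

Standard dose requires CrCl ≥ 75 mL/min.
Set (140 − 31) × 118 / (72 × SCr) = 75
SCr = (140 − 31) × 118 / (72 × 75) = 2.382 mg/dL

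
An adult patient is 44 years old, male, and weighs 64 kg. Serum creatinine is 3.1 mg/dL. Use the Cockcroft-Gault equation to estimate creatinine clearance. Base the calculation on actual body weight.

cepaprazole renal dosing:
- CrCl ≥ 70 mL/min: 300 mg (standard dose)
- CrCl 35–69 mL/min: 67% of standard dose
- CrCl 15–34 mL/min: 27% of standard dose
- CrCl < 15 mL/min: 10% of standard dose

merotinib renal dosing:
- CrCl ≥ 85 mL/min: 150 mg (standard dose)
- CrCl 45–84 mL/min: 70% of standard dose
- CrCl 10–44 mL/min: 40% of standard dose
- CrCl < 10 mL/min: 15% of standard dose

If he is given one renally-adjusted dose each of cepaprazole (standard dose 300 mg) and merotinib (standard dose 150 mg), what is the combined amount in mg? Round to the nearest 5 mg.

CrCl = (140 − 44) × 64 / (72 × 3.1) = 6144.0 / 223.20 ≈ 27.5 mL/min
CrCl ≈ 28 mL/min.
cepaprazole: 15–34 mL/min → 27% of 300 mg = 81 mg.
merotinib: 10–44 mL/min → 40% of 150 mg = 60 mg.
Total = 81 + 60 = 141 mg.

140 mg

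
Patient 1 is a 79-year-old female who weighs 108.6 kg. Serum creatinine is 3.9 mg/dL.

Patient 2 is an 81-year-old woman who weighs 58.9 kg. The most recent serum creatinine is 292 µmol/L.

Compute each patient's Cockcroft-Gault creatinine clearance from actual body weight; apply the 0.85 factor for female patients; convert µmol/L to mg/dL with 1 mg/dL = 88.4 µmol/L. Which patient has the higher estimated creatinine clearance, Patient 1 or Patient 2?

Patient 1: CrCl = (140 − 79) × 108.6 / (72 × 3.9) × 0.85 = 6624.6 / 280.80 × 0.85 ≈ 20.1 mL/min
Patient 2: SCr = 292 / 88.4 = 3.303 mg/dL
Patient 2: CrCl = (140 − 81) × 58.9 / (72 × 3.303) × 0.85 = 3475.1 / 237.82 × 0.85 ≈ 12.4 mL/min
20.1 vs 12.4 mL/min → Patient 1 is higher.

Patient 1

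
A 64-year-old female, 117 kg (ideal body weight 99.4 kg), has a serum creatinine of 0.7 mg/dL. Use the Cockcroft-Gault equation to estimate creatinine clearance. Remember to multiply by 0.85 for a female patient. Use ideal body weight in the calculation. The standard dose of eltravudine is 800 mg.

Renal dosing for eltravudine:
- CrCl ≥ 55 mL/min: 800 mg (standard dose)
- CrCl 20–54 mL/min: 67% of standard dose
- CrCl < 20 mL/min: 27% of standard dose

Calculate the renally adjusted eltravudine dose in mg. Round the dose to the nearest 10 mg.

CrCl = (140 − 64) × 99.4 / (72 × 0.7) × 0.85 = 7554.4 / 50.40 × 0.85 ≈ 127.4 mL/min
CrCl ≈ 127 mL/min → bracket ≥ 55 mL/min.
100% of 800 mg = 800 mg

800 mg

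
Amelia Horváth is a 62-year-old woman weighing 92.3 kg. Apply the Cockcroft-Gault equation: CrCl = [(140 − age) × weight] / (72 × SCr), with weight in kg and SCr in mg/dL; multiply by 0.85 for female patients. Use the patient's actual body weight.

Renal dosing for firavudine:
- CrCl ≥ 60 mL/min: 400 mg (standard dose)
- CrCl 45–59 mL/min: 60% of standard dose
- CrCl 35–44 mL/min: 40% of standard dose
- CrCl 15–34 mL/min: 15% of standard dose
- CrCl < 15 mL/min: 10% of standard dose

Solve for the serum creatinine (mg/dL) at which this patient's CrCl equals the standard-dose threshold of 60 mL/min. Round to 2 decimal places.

Standard dose requires CrCl ≥ 60 mL/min.
Set (140 − 62) × 92.3 × 0.85 / (72 × SCr) = 60
SCr = (140 − 62) × 92.3 × 0.85 / (72 × 60) = 1.417 mg/dL

1.42 mg/dL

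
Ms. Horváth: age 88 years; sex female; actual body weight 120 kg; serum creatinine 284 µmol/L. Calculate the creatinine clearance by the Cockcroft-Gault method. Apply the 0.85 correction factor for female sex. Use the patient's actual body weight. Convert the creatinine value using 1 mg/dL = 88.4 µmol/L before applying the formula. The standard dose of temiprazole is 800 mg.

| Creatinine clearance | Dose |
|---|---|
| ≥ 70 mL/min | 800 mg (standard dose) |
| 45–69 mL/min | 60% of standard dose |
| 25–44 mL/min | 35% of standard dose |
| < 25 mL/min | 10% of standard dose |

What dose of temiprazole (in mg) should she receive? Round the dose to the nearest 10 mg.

SCr = 284 / 88.4 = 3.213 mg/dL
CrCl = (140 − 88) × 120 / (72 × 3.213) × 0.85 = 6240.0 / 231.34 × 0.85 ≈ 22.9 mL/min
CrCl ≈ 23 mL/min → bracket < 25 mL/min.
10% of 800 mg = 80 mg

80 mg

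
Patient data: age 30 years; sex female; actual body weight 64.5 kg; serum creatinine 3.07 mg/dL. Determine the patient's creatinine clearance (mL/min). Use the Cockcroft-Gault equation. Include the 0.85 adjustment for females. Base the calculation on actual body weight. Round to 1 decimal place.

CrCl = (140 − 30) × 64.5 / (72 × 3.07) × 0.85 = 7095.0 / 221.04 × 0.85 ≈ 27.3 mL/min

27.3 mL/min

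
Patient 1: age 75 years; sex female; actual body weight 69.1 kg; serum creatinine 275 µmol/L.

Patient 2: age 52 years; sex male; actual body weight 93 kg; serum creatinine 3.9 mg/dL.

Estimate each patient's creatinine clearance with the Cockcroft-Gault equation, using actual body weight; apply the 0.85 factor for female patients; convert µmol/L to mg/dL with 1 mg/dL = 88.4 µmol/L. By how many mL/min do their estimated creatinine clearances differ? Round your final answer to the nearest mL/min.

Patient 1: SCr = 275 / 88.4 = 3.111 mg/dL
Patient 1: CrCl = (140 − 75) × 69.1 / (72 × 3.111) × 0.85 = 4491.5 / 223.99 × 0.85 ≈ 17.0 mL/min
Patient 2: CrCl = (140 − 52) × 93 / (72 × 3.9) = 8184.0 / 280.80 ≈ 29.1 mL/min
|17.0 − 29.1| = 12.1 mL/min

12 mL/min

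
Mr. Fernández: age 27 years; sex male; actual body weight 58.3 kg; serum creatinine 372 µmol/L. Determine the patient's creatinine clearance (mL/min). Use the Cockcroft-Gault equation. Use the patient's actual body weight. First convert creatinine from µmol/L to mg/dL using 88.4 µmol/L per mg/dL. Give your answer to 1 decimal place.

SCr = 372 / 88.4 = 4.208 mg/dL
CrCl = (140 − 27) × 58.3 / (72 × 4.208) = 6587.9 / 302.98 ≈ 21.7 mL/min

21.7 mL/min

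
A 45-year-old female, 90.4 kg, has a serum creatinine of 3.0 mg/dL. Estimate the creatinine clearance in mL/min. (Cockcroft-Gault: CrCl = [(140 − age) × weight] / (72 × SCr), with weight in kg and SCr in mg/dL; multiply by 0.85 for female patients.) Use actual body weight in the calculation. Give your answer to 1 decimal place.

CrCl = (140 − 45) × 90.4 / (72 × 3) × 0.85 = 8588.0 / 216.00 × 0.85 ≈ 33.8 mL/min

33.8 mL/min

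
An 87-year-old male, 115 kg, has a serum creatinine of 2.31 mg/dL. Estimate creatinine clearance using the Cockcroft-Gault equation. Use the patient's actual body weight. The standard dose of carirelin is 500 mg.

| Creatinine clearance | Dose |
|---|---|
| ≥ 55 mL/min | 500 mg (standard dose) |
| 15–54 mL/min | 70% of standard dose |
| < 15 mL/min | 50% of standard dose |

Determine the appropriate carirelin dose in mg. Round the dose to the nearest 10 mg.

350 mg

CrCl = (140 − 87) × 115 / (72 × 2.31) = 6095.0 / 166.32 ≈ 36.6 mL/min
CrCl ≈ 37 mL/min → bracket 15–54 mL/min.
70% of 500 mg = 350 mg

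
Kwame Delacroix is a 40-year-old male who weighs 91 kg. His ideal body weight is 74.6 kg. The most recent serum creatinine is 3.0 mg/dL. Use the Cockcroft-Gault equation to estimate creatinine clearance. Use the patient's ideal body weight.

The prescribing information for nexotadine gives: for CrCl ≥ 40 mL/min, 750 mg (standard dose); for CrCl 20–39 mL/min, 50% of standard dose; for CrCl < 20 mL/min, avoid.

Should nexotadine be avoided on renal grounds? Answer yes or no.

no

CrCl = (140 − 40) × 74.6 / (72 × 3) = 7460.0 / 216.00 ≈ 34.5 mL/min
CrCl ≈ 35 mL/min, which is ≥ 20 mL/min.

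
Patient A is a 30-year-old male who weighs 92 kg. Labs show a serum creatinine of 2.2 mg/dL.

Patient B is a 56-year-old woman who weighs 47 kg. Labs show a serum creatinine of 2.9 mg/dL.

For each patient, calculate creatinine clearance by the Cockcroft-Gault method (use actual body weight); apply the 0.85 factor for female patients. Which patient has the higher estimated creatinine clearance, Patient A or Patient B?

Patient A: CrCl = (140 − 30) × 92 / (72 × 2.2) = 10120.0 / 158.40 ≈ 63.9 mL/min
Patient B: CrCl = (140 − 56) × 47 / (72 × 2.9) × 0.85 = 3948.0 / 208.80 × 0.85 ≈ 16.1 mL/min
63.9 vs 16.1 mL/min → Patient A is higher.

Patient A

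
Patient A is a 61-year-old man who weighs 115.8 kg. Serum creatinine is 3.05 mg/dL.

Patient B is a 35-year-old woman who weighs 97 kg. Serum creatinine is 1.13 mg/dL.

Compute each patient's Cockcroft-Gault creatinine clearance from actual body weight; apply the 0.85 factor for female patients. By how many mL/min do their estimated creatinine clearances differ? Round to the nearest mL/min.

Patient A: CrCl = (140 − 61) × 115.8 / (72 × 3.05) = 9148.2 / 219.60 ≈ 41.7 mL/min
Patient B: CrCl = (140 − 35) × 97 / (72 × 1.13) × 0.85 = 10185.0 / 81.36 × 0.85 ≈ 106.4 mL/min
|41.7 − 106.4| = 64.7 mL/min

65 mL/min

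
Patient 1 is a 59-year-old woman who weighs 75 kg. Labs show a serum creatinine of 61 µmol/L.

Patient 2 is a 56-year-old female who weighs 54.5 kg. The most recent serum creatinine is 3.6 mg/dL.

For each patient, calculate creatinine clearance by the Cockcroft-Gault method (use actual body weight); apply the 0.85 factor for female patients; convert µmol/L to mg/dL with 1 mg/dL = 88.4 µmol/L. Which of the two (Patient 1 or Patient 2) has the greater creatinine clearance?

Patient 1

Patient 1: SCr = 61 / 88.4 = 0.69 mg/dL
Patient 1: CrCl = (140 − 59) × 75 / (72 × 0.69) × 0.85 = 6075.0 / 49.68 × 0.85 ≈ 103.9 mL/min
Patient 2: CrCl = (140 − 56) × 54.5 / (72 × 3.6) × 0.85 = 4578.0 / 259.20 × 0.85 ≈ 15.0 mL/min
103.9 vs 15.0 mL/min → Patient 1 is higher.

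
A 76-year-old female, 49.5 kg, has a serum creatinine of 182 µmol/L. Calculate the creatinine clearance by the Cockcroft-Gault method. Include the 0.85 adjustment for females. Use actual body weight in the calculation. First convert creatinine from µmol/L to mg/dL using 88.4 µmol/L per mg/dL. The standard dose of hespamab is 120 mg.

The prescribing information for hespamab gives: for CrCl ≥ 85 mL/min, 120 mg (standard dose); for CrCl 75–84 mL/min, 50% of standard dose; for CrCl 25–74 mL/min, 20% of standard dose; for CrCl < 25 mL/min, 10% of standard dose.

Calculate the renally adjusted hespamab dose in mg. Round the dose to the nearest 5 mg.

SCr = 182 / 88.4 = 2.059 mg/dL
CrCl = (140 − 76) × 49.5 / (72 × 2.059) × 0.85 = 3168.0 / 148.25 × 0.85 ≈ 18.2 mL/min
CrCl ≈ 18 mL/min → bracket < 25 mL/min.
10% of 120 mg = 12 mg → 10 mg

10 mg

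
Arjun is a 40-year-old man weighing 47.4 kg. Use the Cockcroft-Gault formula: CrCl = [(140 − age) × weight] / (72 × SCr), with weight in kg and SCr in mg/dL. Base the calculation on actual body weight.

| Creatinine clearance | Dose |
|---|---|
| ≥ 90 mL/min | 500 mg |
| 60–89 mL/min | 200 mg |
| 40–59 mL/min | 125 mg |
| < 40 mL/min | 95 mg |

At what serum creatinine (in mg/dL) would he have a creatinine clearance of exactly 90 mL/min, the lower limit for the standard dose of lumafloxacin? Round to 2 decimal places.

Standard dose requires CrCl ≥ 90 mL/min.
Set (140 − 40) × 47.4 / (72 × SCr) = 90
SCr = (140 − 40) × 47.4 / (72 × 90) = 0.731 mg/dL

0.73 mg/dL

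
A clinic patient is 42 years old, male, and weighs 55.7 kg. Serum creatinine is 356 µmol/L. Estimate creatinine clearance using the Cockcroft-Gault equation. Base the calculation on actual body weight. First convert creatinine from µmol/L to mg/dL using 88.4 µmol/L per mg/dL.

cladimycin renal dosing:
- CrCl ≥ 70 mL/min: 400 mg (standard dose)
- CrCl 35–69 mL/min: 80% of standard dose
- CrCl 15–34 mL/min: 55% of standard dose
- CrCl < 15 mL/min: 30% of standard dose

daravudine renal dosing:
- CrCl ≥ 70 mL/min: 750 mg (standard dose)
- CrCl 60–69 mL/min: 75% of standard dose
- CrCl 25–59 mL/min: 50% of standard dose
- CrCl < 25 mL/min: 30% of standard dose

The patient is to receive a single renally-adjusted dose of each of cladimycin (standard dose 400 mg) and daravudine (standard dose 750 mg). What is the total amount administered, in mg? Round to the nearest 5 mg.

445 mg

SCr = 356 / 88.4 = 4.027 mg/dL
CrCl = (140 − 42) × 55.7 / (72 × 4.027) = 5458.6 / 289.94 ≈ 18.8 mL/min
CrCl ≈ 19 mL/min.
cladimycin: 15–34 mL/min → 55% of 400 mg = 220 mg.
daravudine: < 25 mL/min → 30% of 750 mg = 225 mg.
Total = 220 + 225 = 445 mg.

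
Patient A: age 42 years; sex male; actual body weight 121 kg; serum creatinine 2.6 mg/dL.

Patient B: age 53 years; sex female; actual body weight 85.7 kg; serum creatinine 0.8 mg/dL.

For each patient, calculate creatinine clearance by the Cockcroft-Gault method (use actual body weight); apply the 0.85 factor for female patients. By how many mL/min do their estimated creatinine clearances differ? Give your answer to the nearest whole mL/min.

47 mL/min

Patient A: CrCl = (140 − 42) × 121 / (72 × 2.6) = 11858.0 / 187.20 ≈ 63.3 mL/min
Patient B: CrCl = (140 − 53) × 85.7 / (72 × 0.8) × 0.85 = 7455.9 / 57.60 × 0.85 ≈ 110.0 mL/min
|63.3 − 110.0| = 46.7 mL/min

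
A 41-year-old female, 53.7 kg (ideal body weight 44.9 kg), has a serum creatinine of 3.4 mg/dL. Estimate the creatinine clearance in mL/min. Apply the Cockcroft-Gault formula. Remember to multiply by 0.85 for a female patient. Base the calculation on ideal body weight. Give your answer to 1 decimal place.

CrCl = (140 − 41) × 44.9 / (72 × 3.4) × 0.85 = 4445.1 / 244.80 × 0.85 ≈ 15.4 mL/min

15.4 mL/min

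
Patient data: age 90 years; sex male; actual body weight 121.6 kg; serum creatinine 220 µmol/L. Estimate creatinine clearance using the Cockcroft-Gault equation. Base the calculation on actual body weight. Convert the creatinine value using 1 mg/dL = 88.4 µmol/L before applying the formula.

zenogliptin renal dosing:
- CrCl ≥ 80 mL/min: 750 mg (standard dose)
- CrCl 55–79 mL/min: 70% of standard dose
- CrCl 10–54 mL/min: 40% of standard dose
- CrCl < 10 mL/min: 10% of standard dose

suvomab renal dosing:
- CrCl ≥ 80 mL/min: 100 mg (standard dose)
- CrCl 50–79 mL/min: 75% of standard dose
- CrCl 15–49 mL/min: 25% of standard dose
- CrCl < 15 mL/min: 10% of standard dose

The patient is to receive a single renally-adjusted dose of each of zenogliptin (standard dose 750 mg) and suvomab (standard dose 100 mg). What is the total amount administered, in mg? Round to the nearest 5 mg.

SCr = 220 / 88.4 = 2.489 mg/dL
CrCl = (140 − 90) × 121.6 / (72 × 2.489) = 6080.0 / 179.21 ≈ 33.9 mL/min
CrCl ≈ 34 mL/min.
zenogliptin: 10–54 mL/min → 40% of 750 mg = 300 mg.
suvomab: 15–49 mL/min → 25% of 100 mg = 25 mg.
Total = 300 + 25 = 325 mg.

325 mg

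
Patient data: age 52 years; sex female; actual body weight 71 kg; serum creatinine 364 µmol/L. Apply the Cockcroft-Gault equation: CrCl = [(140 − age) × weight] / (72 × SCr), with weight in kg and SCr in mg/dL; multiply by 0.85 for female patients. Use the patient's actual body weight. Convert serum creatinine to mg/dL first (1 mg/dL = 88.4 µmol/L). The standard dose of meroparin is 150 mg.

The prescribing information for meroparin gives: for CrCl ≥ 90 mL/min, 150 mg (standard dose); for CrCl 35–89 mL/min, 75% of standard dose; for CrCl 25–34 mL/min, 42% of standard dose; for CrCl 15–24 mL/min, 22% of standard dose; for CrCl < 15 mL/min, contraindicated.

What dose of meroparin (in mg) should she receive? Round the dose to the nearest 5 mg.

SCr = 364 / 88.4 = 4.118 mg/dL
CrCl = (140 − 52) × 71 / (72 × 4.118) × 0.85 = 6248.0 / 296.50 × 0.85 ≈ 17.9 mL/min
CrCl ≈ 18 mL/min → bracket 15–24 mL/min.
22% of 150 mg = 33 mg → 35 mg

35 mg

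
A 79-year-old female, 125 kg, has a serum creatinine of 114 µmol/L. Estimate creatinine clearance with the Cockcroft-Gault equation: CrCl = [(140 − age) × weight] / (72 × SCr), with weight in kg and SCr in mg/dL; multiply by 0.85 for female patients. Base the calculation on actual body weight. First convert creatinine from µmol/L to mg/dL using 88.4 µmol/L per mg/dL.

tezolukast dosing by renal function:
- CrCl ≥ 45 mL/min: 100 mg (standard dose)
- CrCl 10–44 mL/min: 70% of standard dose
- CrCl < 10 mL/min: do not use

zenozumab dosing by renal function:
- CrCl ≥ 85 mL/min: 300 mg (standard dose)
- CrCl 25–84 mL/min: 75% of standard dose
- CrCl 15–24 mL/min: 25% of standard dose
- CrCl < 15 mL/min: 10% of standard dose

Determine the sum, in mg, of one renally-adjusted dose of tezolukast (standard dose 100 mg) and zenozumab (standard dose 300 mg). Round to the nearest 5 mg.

325 mg

SCr = 114 / 88.4 = 1.29 mg/dL
CrCl = (140 − 79) × 125 / (72 × 1.29) × 0.85 = 7625.0 / 92.88 × 0.85 ≈ 69.8 mL/min
CrCl ≈ 70 mL/min.
tezolukast: ≥ 45 mL/min → 100% of 100 mg = 100 mg.
zenozumab: 25–84 mL/min → 75% of 300 mg = 225 mg.
Total = 100 + 225 = 325 mg.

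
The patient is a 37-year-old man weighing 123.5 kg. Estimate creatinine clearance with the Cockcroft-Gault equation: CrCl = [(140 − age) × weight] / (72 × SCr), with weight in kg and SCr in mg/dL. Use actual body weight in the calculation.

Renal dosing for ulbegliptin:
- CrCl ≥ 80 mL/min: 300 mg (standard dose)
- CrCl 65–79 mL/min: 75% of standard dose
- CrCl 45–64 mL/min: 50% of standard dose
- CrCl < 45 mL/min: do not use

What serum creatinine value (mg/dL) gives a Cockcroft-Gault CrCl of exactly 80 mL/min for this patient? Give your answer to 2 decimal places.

2.21 mg/dL

Standard dose requires CrCl ≥ 80 mL/min.
Set (140 − 37) × 123.5 / (72 × SCr) = 80
SCr = (140 − 37) × 123.5 / (72 × 80) = 2.208 mg/dL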